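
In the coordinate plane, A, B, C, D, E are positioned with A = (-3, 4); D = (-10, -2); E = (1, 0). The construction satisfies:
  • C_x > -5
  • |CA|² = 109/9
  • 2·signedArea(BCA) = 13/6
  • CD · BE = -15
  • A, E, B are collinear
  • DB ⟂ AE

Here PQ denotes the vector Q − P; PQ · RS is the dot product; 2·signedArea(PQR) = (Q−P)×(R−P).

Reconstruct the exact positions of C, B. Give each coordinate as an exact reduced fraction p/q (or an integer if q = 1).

B = (-7/2, 9/2)
C = (-4, 2/3)

1. B_x = -7/2  [A, E, B are collinear ∩ DB ⟂ AE]
2. B_y = 9/2  [A, E, B are collinear ∩ DB ⟂ AE]
   → B = (-7/2, 9/2)
3. C_x = -4  [CD · BE = -15 ∩ 2·signedArea(BCA) = 13/6]
4. C_y = 2/3  [CD · BE = -15 ∩ 2·signedArea(BCA) = 13/6]
   → C = (-4, 2/3)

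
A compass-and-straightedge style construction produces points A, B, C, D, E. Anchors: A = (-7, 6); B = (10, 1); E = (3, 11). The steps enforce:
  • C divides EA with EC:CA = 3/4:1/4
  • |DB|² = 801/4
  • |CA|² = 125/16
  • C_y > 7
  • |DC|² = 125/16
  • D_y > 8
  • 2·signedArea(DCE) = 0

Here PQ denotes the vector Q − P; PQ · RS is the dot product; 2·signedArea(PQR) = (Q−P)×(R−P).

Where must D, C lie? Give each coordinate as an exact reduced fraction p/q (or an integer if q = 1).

C = (-9/2, 29/4)
D = (-2, 17/2)

1. C_x = -9/2  [C divides EA with EC:CA = 3/4:1/4]
2. C_y = 29/4  [C divides EA with EC:CA = 3/4:1/4]
   → C = (-9/2, 29/4)
3. D_x = -2  [line -15/4·x + 15/2·y + -285/4 = 0 ∩ |DC|² = 125/16]
4. D_y = 17/2  [line -15/4·x + 15/2·y + -285/4 = 0 ∩ |DC|² = 125/16]
   → D = (-2, 17/2)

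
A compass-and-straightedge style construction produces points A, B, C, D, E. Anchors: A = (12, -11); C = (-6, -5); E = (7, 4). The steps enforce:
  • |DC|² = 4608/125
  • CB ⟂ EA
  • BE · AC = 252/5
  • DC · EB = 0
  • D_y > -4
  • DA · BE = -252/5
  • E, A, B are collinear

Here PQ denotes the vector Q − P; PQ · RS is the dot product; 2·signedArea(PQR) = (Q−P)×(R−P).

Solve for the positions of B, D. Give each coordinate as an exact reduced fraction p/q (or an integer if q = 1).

1. B_x = 42/5  [E, A, B are collinear ∩ CB ⟂ EA]
2. B_y = -1/5  [E, A, B are collinear ∩ CB ⟂ EA]
   → B = (42/5, -1/5)
3. D_x = -6/25  [line -7/5·x + 21/5·y + 63/5 = 0 ∩ |DC|² = 4608/125]
4. D_y = -77/25  [line -7/5·x + 21/5·y + 63/5 = 0 ∩ |DC|² = 4608/125]
   → D = (-6/25, -77/25)

B = (42/5, -1/5)
D = (-6/25, -77/25)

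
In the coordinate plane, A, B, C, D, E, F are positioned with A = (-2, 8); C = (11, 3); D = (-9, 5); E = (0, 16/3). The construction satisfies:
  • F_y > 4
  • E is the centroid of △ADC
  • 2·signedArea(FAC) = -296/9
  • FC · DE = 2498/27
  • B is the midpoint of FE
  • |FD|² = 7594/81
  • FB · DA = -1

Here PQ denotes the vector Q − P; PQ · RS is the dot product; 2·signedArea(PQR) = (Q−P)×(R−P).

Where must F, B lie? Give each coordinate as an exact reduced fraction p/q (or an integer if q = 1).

B = (1/3, 44/9)
F = (2/3, 40/9)

1. F_x = 2/3  [FC · DE = 2498/27 ∩ 2·signedArea(FAC) = -296/9]
2. F_y = 40/9  [FC · DE = 2498/27 ∩ 2·signedArea(FAC) = -296/9]
   → F = (2/3, 40/9)
3. B_x = 1/3  [B is the midpoint of FE]
4. B_y = 44/9  [B is the midpoint of FE]
   → B = (1/3, 44/9)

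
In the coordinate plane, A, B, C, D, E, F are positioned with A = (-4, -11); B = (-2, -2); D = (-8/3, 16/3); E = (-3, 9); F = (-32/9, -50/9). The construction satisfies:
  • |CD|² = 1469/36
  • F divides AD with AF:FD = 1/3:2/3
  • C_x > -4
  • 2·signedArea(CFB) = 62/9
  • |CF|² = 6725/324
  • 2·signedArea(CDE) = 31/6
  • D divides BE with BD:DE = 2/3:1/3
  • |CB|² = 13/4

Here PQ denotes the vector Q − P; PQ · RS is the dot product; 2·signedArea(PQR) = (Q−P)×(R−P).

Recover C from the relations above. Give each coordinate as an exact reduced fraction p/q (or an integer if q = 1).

C = (-7/2, -1)

1. C_x = -7/2  [2·signedArea(CDE) = 31/6 ∩ 2·signedArea(CFB) = 62/9]
2. C_y = -1  [2·signedArea(CDE) = 31/6 ∩ 2·signedArea(CFB) = 62/9]
   → C = (-7/2, -1)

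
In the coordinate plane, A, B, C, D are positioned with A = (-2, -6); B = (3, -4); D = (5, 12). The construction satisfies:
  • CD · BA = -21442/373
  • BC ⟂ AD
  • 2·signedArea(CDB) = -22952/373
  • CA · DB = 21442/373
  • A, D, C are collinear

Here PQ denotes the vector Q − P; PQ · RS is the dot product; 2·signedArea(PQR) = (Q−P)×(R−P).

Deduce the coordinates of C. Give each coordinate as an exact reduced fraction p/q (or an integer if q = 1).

1. C_x = -249/373  [A, D, C are collinear ∩ BC ⟂ AD]
2. C_y = -960/373  [A, D, C are collinear ∩ BC ⟂ AD]
   → C = (-249/373, -960/373)

C = (-249/373, -960/373)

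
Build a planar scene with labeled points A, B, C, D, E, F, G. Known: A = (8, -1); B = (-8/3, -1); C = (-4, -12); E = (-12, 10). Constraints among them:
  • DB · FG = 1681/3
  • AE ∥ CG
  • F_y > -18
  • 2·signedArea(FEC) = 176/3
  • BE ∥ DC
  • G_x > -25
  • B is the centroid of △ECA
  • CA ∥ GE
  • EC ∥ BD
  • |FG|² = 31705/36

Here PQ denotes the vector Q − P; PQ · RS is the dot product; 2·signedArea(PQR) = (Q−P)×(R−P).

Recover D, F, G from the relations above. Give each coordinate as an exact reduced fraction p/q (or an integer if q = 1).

D = (16/3, -23)
F = (2/3, -35/2)
G = (-24, -1)

1. D_x = 16/3  [BE ∥ DC ∩ EC ∥ BD]
2. D_y = -23  [BE ∥ DC ∩ EC ∥ BD]
   → D = (16/3, -23)
3. G_x = -24  [CA ∥ GE ∩ AE ∥ CG]
4. G_y = -1  [CA ∥ GE ∩ AE ∥ CG]
   → G = (-24, -1)
5. F_x = 2/3  [2·signedArea(FEC) = 176/3 ∩ DB · FG = 1681/3]
6. F_y = -35/2  [2·signedArea(FEC) = 176/3 ∩ DB · FG = 1681/3]
   → F = (2/3, -35/2)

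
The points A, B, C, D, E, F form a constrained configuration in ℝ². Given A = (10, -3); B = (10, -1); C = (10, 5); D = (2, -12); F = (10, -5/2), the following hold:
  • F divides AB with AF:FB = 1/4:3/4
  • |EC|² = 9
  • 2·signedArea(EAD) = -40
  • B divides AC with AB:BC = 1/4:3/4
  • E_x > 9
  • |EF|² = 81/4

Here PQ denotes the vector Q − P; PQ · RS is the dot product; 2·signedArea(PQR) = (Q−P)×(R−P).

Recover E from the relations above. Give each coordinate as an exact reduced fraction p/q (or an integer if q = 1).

E = (10, 2)

1. E_x = 10  [line 9·x + -8·y + -74 = 0 ∩ |EF|² = 81/4]
2. E_y = 2  [line 9·x + -8·y + -74 = 0 ∩ |EF|² = 81/4]
   → E = (10, 2)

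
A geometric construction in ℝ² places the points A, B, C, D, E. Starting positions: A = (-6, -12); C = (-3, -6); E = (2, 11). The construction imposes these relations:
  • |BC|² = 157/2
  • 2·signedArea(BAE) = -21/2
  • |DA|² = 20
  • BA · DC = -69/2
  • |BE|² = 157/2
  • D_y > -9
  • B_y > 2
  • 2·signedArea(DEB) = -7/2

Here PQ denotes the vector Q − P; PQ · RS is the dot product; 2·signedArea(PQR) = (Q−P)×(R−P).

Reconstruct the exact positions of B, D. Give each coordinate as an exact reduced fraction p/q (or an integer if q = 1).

1. B_x = -1/2  [line -23·x + 8·y + -63/2 = 0 ∩ |BC|² = 157/2]
2. B_y = 5/2  [line -23·x + 8·y + -63/2 = 0 ∩ |BC|² = 157/2]
   → B = (-1/2, 5/2)
3. D_x = -4  [2·signedArea(DEB) = -7/2 ∩ BA · DC = -69/2]
4. D_y = -8  [2·signedArea(DEB) = -7/2 ∩ BA · DC = -69/2]
   → D = (-4, -8)

B = (-1/2, 5/2)
D = (-4, -8)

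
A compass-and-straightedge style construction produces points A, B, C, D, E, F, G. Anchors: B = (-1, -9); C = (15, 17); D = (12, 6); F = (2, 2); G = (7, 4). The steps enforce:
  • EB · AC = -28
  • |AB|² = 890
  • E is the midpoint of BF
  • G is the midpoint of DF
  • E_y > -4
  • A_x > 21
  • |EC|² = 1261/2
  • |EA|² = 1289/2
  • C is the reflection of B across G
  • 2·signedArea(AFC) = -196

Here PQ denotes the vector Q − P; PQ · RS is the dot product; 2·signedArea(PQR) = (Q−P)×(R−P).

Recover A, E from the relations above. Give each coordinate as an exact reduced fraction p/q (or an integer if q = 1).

1. A_x = 22  [line -15·x + 13·y + 200 = 0 ∩ |AB|² = 890]
2. A_y = 10  [line -15·x + 13·y + 200 = 0 ∩ |AB|² = 890]
   → A = (22, 10)
3. E_x = 1/2  [E is the midpoint of BF]
4. E_y = -7/2  [E is the midpoint of BF]
   → E = (1/2, -7/2)

A = (22, 10)
E = (1/2, -7/2)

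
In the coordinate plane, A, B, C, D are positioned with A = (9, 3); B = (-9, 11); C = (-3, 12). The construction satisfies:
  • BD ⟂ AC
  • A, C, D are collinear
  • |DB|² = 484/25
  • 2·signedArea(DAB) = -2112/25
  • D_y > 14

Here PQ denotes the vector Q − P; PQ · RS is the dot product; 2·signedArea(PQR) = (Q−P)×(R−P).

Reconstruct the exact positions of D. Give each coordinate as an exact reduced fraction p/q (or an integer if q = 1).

D = (-159/25, 363/25)

1. D_x = -159/25  [A, C, D are collinear ∩ BD ⟂ AC]
2. D_y = 363/25  [A, C, D are collinear ∩ BD ⟂ AC]
   → D = (-159/25, 363/25)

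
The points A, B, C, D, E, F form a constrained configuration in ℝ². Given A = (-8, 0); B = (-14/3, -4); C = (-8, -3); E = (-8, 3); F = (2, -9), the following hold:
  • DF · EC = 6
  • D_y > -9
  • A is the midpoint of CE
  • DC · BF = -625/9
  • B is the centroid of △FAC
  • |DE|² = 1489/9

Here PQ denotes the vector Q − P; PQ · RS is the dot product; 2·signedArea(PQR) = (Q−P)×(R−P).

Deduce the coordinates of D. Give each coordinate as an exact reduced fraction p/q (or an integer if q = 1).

1. D_x = -4/3  [DF · EC = 6 ∩ DC · BF = -625/9]
2. D_y = -8  [DF · EC = 6 ∩ DC · BF = -625/9]
   → D = (-4/3, -8)

D = (-4/3, -8)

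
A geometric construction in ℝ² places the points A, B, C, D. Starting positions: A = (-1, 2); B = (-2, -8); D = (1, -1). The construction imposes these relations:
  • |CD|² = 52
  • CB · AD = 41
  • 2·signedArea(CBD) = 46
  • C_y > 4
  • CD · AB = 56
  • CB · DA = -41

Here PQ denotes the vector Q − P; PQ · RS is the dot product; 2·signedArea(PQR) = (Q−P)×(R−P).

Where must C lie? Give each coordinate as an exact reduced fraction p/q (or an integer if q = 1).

1. C_x = -3  [CB · AD = 41 ∩ 2·signedArea(CBD) = 46]
2. C_y = 5  [CB · AD = 41 ∩ 2·signedArea(CBD) = 46]
   → C = (-3, 5)

C = (-3, 5)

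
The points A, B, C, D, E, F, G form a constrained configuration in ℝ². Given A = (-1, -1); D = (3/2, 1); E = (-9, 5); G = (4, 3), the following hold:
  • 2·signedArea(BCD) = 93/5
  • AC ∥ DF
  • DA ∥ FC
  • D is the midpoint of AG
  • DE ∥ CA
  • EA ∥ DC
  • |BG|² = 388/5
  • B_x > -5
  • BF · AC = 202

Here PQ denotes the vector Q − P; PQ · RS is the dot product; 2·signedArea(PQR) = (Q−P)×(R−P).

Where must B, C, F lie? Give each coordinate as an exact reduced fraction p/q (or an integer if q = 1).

B = (-24/5, 17/5)
C = (19/2, -5)
F = (12, -3)

1. C_x = 19/2  [DE ∥ CA ∩ EA ∥ DC]
2. C_y = -5  [DE ∥ CA ∩ EA ∥ DC]
   → C = (19/2, -5)
3. F_x = 12  [DA ∥ FC ∩ AC ∥ DF]
4. F_y = -3  [DA ∥ FC ∩ AC ∥ DF]
   → F = (12, -3)
5. B_x = -24/5  [BF · AC = 202 ∩ 2·signedArea(BCD) = 93/5]
6. B_y = 17/5  [BF · AC = 202 ∩ 2·signedArea(BCD) = 93/5]
   → B = (-24/5, 17/5)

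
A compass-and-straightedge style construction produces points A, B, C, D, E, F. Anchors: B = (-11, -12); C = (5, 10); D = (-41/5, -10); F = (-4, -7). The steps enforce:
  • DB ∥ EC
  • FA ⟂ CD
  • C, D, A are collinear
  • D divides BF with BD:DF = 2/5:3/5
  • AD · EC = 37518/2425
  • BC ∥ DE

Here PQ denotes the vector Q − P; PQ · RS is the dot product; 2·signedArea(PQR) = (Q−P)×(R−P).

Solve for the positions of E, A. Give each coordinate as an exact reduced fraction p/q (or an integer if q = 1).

1. E_x = 39/5  [DB ∥ EC ∩ BC ∥ DE]
2. E_y = 12  [DB ∥ EC ∩ BC ∥ DE]
   → E = (39/5, 12)
3. A_x = -538/97  [C, D, A are collinear ∩ FA ⟂ CD]
4. A_y = -580/97  [C, D, A are collinear ∩ FA ⟂ CD]
   → A = (-538/97, -580/97)

A = (-538/97, -580/97)
E = (39/5, 12)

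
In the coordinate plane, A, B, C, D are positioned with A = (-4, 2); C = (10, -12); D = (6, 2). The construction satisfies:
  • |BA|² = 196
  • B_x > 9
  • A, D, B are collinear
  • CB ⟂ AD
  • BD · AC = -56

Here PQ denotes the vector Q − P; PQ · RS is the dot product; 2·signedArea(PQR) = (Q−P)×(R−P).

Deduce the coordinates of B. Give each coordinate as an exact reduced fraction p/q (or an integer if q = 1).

1. B_x = 10  [A, D, B are collinear ∩ CB ⟂ AD]
2. B_y = 2  [A, D, B are collinear ∩ CB ⟂ AD]
   → B = (10, 2)

B = (10, 2)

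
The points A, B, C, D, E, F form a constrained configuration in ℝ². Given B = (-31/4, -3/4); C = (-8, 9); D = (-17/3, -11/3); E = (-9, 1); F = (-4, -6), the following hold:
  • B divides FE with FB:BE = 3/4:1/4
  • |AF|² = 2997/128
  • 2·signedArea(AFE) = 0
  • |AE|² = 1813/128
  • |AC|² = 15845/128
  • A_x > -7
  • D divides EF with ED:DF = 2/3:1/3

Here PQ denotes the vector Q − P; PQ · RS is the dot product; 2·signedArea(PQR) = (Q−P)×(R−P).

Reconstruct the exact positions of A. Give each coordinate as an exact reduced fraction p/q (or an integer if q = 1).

A = (-109/16, -33/16)

1. A_x = -109/16  [line -7·x + -5·y + -58 = 0 ∩ |AE|² = 1813/128]
2. A_y = -33/16  [line -7·x + -5·y + -58 = 0 ∩ |AE|² = 1813/128]
   → A = (-109/16, -33/16)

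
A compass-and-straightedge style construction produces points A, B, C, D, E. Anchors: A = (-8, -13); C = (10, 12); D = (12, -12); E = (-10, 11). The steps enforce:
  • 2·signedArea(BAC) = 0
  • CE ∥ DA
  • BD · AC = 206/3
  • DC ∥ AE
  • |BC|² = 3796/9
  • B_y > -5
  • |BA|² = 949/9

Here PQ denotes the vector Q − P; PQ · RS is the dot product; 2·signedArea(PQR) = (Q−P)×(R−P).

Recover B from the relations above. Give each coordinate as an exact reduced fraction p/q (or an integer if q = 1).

1. B_x = -2  [2·signedArea(BAC) = 0 ∩ BD · AC = 206/3]
2. B_y = -14/3  [2·signedArea(BAC) = 0 ∩ BD · AC = 206/3]
   → B = (-2, -14/3)

B = (-2, -14/3)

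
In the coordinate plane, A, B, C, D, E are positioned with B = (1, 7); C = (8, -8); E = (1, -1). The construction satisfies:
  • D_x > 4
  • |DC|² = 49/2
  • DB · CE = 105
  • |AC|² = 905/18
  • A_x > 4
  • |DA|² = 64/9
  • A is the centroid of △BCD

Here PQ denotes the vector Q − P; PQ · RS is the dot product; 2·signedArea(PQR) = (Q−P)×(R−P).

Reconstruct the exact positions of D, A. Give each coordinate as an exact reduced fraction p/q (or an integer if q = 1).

A = (9/2, -11/6)
D = (9/2, -9/2)

1. D_x = 9/2  [line 7·x + -7·y + -63 = 0 ∩ |DC|² = 49/2]
2. D_y = -9/2  [line 7·x + -7·y + -63 = 0 ∩ |DC|² = 49/2]
   → D = (9/2, -9/2)
3. A_x = 9/2  [A is the centroid of △BCD]
4. A_y = -11/6  [A is the centroid of △BCD]
   → A = (9/2, -11/6)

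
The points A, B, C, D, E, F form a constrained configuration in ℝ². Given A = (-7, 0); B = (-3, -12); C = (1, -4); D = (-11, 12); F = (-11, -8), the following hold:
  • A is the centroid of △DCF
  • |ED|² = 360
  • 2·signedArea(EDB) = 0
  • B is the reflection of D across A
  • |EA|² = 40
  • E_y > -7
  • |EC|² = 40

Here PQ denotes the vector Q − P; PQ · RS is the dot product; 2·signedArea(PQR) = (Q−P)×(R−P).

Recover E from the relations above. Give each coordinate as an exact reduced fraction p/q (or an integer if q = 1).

E = (-5, -6)

1. E_x = -5  [line 24·x + 8·y + 168 = 0 ∩ |EC|² = 40]
2. E_y = -6  [line 24·x + 8·y + 168 = 0 ∩ |EC|² = 40]
   → E = (-5, -6)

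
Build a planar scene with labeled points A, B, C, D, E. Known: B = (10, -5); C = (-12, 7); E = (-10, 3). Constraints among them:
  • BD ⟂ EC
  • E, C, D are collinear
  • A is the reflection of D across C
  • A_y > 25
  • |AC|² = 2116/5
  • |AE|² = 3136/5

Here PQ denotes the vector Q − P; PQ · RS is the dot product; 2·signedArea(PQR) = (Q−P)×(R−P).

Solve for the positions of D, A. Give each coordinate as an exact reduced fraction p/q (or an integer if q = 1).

1. D_x = -14/5  [E, C, D are collinear ∩ BD ⟂ EC]
2. D_y = -57/5  [E, C, D are collinear ∩ BD ⟂ EC]
   → D = (-14/5, -57/5)
3. A_x = -106/5  [A is the reflection of D across C]
4. A_y = 127/5  [A is the reflection of D across C]
   → A = (-106/5, 127/5)

A = (-106/5, 127/5)
D = (-14/5, -57/5)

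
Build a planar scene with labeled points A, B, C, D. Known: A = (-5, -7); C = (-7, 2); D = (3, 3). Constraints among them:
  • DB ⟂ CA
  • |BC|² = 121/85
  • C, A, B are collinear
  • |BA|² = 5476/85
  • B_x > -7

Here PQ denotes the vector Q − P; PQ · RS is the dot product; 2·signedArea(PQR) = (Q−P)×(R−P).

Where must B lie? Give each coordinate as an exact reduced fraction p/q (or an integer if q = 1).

1. B_x = -573/85  [C, A, B are collinear ∩ DB ⟂ CA]
2. B_y = 71/85  [C, A, B are collinear ∩ DB ⟂ CA]
   → B = (-573/85, 71/85)

B = (-573/85, 71/85)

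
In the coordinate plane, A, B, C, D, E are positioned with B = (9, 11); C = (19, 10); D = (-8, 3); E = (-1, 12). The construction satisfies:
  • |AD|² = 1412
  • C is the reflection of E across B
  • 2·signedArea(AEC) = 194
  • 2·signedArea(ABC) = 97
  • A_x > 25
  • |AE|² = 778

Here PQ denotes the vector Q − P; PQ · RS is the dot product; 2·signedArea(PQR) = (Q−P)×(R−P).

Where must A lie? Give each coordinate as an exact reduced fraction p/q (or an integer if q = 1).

1. A_x = 26  [line 1·x + 10·y + -216 = 0 ∩ |AE|² = 778]
2. A_y = 19  [line 1·x + 10·y + -216 = 0 ∩ |AE|² = 778]
   → A = (26, 19)

A = (26, 19)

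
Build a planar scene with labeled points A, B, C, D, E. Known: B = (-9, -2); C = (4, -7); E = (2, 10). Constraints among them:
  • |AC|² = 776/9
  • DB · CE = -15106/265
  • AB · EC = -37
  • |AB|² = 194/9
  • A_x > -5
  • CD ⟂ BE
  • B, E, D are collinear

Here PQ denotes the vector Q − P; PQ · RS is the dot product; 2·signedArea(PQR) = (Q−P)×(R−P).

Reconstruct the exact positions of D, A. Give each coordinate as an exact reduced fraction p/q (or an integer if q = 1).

A = (-14/3, -11/3)
D = (-1472/265, 466/265)

1. D_x = -1472/265  [B, E, D are collinear ∩ CD ⟂ BE]
2. D_y = 466/265  [B, E, D are collinear ∩ CD ⟂ BE]
   → D = (-1472/265, 466/265)
3. A_x = -14/3  [line -2·x + 17·y + 53 = 0 ∩ |AB|² = 194/9]
4. A_y = -11/3  [line -2·x + 17·y + 53 = 0 ∩ |AB|² = 194/9]
   → A = (-14/3, -11/3)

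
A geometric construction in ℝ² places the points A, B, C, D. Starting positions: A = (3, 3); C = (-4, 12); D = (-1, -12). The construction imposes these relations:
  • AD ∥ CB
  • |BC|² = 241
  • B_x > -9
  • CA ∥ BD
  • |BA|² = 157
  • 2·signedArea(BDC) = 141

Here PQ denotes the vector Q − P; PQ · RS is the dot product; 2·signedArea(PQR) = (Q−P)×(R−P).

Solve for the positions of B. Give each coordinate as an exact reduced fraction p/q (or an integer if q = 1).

1. B_x = -8  [CA ∥ BD ∩ AD ∥ CB]
2. B_y = -3  [CA ∥ BD ∩ AD ∥ CB]
   → B = (-8, -3)

B = (-8, -3)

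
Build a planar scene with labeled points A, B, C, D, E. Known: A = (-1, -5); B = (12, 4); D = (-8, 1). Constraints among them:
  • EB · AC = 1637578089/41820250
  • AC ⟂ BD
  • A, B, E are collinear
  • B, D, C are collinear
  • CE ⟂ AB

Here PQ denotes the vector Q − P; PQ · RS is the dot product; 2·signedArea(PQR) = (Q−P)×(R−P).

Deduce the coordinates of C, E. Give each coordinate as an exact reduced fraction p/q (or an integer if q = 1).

C = (-832/409, 775/409)
E = (156203/102250, -332321/102250)

1. C_x = -832/409  [B, D, C are collinear ∩ AC ⟂ BD]
2. C_y = 775/409  [B, D, C are collinear ∩ AC ⟂ BD]
   → C = (-832/409, 775/409)
3. E_x = 156203/102250  [A, B, E are collinear ∩ CE ⟂ AB]
4. E_y = -332321/102250  [A, B, E are collinear ∩ CE ⟂ AB]
   → E = (156203/102250, -332321/102250)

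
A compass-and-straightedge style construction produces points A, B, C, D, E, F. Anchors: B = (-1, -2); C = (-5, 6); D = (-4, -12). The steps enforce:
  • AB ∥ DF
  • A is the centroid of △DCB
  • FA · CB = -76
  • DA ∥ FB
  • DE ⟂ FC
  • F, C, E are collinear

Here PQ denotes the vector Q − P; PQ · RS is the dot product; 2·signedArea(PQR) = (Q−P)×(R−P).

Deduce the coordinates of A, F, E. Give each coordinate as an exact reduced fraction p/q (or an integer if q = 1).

A = (-10/3, -8/3)
E = (-1140/701, -8092/701)
F = (-5/3, -34/3)

1. A_x = -10/3  [A is the centroid of △DCB]
2. A_y = -8/3  [A is the centroid of △DCB]
   → A = (-10/3, -8/3)
3. F_x = -5/3  [DA ∥ FB ∩ AB ∥ DF]
4. F_y = -34/3  [DA ∥ FB ∩ AB ∥ DF]
   → F = (-5/3, -34/3)
5. E_x = -1140/701  [F, C, E are collinear ∩ DE ⟂ FC]
6. E_y = -8092/701  [F, C, E are collinear ∩ DE ⟂ FC]
   → E = (-1140/701, -8092/701)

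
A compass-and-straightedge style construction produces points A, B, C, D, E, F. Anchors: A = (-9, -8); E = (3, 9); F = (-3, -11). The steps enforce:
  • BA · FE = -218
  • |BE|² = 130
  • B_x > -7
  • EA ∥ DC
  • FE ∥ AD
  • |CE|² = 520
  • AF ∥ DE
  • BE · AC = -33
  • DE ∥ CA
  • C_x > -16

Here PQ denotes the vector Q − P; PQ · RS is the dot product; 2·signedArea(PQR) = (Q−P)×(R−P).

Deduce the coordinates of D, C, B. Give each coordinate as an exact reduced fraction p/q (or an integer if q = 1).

1. D_x = -3  [AF ∥ DE ∩ FE ∥ AD]
2. D_y = 12  [AF ∥ DE ∩ FE ∥ AD]
   → D = (-3, 12)
3. C_x = -15  [DE ∥ CA ∩ EA ∥ DC]
4. C_y = -5  [DE ∥ CA ∩ EA ∥ DC]
   → C = (-15, -5)
5. B_x = -6  [BE · AC = -33 ∩ BA · FE = -218]
6. B_y = 2  [BE · AC = -33 ∩ BA · FE = -218]
   → B = (-6, 2)

B = (-6, 2)
C = (-15, -5)
D = (-3, 12)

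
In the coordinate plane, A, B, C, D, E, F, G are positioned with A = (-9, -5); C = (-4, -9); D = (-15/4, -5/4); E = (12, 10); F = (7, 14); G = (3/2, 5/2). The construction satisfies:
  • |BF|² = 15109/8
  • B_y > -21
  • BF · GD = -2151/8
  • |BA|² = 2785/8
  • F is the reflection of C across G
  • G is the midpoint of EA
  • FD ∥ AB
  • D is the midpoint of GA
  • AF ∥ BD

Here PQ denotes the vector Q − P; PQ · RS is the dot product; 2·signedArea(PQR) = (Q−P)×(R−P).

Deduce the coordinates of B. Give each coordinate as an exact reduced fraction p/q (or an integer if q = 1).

B = (-79/4, -81/4)

1. B_x = -79/4  [AF ∥ BD ∩ FD ∥ AB]
2. B_y = -81/4  [AF ∥ BD ∩ FD ∥ AB]
   → B = (-79/4, -81/4)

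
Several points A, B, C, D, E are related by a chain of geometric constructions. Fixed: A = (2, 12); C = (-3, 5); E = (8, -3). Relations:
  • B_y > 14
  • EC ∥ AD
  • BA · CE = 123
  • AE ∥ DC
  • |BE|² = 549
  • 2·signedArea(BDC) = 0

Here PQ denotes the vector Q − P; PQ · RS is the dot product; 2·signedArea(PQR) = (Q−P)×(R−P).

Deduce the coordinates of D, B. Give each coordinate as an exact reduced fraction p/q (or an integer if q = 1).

1. D_x = -9  [AE ∥ DC ∩ EC ∥ AD]
2. D_y = 20  [AE ∥ DC ∩ EC ∥ AD]
   → D = (-9, 20)
3. B_x = -7  [2·signedArea(BDC) = 0 ∩ BA · CE = 123]
4. B_y = 15  [2·signedArea(BDC) = 0 ∩ BA · CE = 123]
   → B = (-7, 15)

B = (-7, 15)
D = (-9, 20)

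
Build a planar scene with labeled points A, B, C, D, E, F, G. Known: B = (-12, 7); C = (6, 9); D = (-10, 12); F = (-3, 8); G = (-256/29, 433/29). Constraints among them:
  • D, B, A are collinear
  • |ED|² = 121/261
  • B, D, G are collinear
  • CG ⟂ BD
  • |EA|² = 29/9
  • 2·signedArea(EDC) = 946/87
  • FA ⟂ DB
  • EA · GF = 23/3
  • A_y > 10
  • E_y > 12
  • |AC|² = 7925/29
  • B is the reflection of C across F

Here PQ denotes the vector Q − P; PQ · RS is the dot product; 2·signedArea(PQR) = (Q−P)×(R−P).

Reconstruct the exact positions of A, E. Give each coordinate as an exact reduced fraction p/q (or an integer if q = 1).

A = (-302/29, 318/29)
E = (-848/87, 1099/87)

1. A_x = -302/29  [D, B, A are collinear ∩ FA ⟂ DB]
2. A_y = 318/29  [D, B, A are collinear ∩ FA ⟂ DB]
   → A = (-302/29, 318/29)
3. E_x = -848/87  [2·signedArea(EDC) = 946/87 ∩ EA · GF = 23/3]
4. E_y = 1099/87  [2·signedArea(EDC) = 946/87 ∩ EA · GF = 23/3]
   → E = (-848/87, 1099/87)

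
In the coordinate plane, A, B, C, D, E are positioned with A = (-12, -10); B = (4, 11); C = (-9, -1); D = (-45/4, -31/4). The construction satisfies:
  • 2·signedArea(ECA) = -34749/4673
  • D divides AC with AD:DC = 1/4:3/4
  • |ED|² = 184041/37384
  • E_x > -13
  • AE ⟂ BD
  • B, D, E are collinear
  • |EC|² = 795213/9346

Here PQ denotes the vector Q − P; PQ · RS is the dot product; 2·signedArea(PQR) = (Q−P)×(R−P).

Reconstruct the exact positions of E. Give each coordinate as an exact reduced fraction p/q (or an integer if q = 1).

1. E_x = -118227/9346  [B, D, E are collinear ∩ AE ⟂ BD]
2. E_y = -88519/9346  [B, D, E are collinear ∩ AE ⟂ BD]
   → E = (-118227/9346, -88519/9346)

E = (-118227/9346, -88519/9346)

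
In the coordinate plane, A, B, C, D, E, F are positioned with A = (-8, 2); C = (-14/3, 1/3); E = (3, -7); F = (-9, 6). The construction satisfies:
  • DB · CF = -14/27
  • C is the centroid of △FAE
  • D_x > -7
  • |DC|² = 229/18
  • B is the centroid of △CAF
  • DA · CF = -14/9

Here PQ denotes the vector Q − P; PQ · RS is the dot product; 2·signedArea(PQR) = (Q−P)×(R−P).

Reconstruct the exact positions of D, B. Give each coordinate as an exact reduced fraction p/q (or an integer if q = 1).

B = (-65/9, 25/9)
D = (-41/6, 19/6)

1. D_x = -41/6  [line 13/3·x + -17/3·y + 428/9 = 0 ∩ |DC|² = 229/18]
2. D_y = 19/6  [line 13/3·x + -17/3·y + 428/9 = 0 ∩ |DC|² = 229/18]
   → D = (-41/6, 19/6)
3. B_x = -65/9  [B is the centroid of △CAF]
4. B_y = 25/9  [B is the centroid of △CAF]
   → B = (-65/9, 25/9)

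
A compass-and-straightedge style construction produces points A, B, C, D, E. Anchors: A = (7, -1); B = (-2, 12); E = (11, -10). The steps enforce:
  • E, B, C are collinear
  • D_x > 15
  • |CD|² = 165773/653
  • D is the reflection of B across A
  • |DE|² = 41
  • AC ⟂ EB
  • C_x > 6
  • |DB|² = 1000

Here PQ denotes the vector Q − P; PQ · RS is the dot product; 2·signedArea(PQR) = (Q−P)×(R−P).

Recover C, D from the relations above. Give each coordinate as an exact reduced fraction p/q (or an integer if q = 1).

1. C_x = 3933/653  [E, B, C are collinear ∩ AC ⟂ EB]
2. C_y = -1030/653  [E, B, C are collinear ∩ AC ⟂ EB]
   → C = (3933/653, -1030/653)
3. D_x = 16  [D is the reflection of B across A]
4. D_y = -14  [D is the reflection of B across A]
   → D = (16, -14)

C = (3933/653, -1030/653)
D = (16, -14)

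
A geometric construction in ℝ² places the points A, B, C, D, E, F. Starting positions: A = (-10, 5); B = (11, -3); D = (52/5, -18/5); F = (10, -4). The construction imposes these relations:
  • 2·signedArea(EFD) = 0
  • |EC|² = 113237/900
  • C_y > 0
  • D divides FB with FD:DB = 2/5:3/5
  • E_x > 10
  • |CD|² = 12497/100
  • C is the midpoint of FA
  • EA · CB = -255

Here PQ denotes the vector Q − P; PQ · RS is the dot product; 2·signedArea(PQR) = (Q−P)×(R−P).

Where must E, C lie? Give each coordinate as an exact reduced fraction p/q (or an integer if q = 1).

C = (0, 1/2)
E = (157/15, -53/15)

1. C_x = 0  [C is the midpoint of FA]
2. C_y = 1/2  [C is the midpoint of FA]
   → C = (0, 1/2)
3. E_x = 157/15  [2·signedArea(EFD) = 0 ∩ EA · CB = -255]
4. E_y = -53/15  [2·signedArea(EFD) = 0 ∩ EA · CB = -255]
   → E = (157/15, -53/15)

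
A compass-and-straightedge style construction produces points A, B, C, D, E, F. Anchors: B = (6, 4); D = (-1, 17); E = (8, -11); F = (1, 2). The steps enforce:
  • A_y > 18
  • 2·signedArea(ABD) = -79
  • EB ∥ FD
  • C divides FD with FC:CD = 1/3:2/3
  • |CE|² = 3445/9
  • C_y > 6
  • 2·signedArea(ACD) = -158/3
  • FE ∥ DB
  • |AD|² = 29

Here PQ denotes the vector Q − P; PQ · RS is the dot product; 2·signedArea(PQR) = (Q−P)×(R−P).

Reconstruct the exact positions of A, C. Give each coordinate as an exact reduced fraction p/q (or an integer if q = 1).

1. C_x = 1/3  [C divides FD with FC:CD = 1/3:2/3]
2. C_y = 7  [C divides FD with FC:CD = 1/3:2/3]
   → C = (1/3, 7)
3. A_x = 4  [2·signedArea(ABD) = -79 ∩ 2·signedArea(ACD) = -158/3]
4. A_y = 19  [2·signedArea(ABD) = -79 ∩ 2·signedArea(ACD) = -158/3]
   → A = (4, 19)

A = (4, 19)
C = (1/3, 7)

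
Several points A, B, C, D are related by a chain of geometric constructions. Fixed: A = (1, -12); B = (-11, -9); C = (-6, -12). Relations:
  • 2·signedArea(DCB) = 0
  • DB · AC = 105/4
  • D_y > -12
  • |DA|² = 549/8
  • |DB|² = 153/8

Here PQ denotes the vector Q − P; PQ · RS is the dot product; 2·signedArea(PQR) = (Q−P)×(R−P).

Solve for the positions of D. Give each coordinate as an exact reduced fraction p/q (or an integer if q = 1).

1. D_x = -29/4  [2·signedArea(DCB) = 0 ∩ DB · AC = 105/4]
2. D_y = -45/4  [2·signedArea(DCB) = 0 ∩ DB · AC = 105/4]
   → D = (-29/4, -45/4)

D = (-29/4, -45/4)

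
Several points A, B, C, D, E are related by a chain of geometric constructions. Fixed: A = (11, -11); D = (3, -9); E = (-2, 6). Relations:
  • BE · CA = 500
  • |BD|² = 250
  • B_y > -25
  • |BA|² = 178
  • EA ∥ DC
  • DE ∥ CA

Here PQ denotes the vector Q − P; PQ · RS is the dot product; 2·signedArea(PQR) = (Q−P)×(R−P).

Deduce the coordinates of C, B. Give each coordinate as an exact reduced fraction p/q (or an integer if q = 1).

B = (8, -24)
C = (16, -26)

1. C_x = 16  [DE ∥ CA ∩ EA ∥ DC]
2. C_y = -26  [DE ∥ CA ∩ EA ∥ DC]
   → C = (16, -26)
3. B_x = 8  [line 5·x + -15·y + -400 = 0 ∩ |BD|² = 250]
4. B_y = -24  [line 5·x + -15·y + -400 = 0 ∩ |BD|² = 250]
   → B = (8, -24)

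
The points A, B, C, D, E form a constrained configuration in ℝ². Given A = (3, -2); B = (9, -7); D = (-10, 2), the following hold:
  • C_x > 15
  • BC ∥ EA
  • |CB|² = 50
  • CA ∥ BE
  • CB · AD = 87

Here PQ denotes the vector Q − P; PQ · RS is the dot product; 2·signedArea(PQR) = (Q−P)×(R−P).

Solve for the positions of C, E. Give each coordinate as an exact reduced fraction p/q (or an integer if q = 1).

C = (16, -6)
E = (-4, -3)

1. C_x = 16  [line 13·x + -4·y + -232 = 0 ∩ |CB|² = 50]
2. C_y = -6  [line 13·x + -4·y + -232 = 0 ∩ |CB|² = 50]
   → C = (16, -6)
3. E_x = -4  [BC ∥ EA ∩ CA ∥ BE]
4. E_y = -3  [BC ∥ EA ∩ CA ∥ BE]
   → E = (-4, -3)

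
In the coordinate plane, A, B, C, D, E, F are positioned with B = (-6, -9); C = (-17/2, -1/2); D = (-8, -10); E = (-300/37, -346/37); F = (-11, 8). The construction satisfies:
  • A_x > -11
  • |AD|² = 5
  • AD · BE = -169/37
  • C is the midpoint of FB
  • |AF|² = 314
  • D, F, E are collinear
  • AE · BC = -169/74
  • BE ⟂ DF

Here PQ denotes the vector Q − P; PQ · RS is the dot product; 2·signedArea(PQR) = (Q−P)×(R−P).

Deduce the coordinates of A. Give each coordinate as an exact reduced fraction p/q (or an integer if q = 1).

A = (-378/37, -359/37)

1. A_x = -378/37  [AE · BC = -169/74 ∩ AD · BE = -169/37]
2. A_y = -359/37  [AE · BC = -169/74 ∩ AD · BE = -169/37]
   → A = (-378/37, -359/37)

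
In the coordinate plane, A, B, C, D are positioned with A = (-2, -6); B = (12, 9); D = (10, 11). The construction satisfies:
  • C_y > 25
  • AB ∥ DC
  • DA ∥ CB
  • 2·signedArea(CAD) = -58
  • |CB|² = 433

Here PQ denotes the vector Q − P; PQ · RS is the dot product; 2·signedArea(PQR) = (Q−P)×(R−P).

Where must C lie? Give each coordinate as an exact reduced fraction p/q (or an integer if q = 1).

1. C_x = 24  [DA ∥ CB ∩ AB ∥ DC]
2. C_y = 26  [DA ∥ CB ∩ AB ∥ DC]
   → C = (24, 26)

C = (24, 26)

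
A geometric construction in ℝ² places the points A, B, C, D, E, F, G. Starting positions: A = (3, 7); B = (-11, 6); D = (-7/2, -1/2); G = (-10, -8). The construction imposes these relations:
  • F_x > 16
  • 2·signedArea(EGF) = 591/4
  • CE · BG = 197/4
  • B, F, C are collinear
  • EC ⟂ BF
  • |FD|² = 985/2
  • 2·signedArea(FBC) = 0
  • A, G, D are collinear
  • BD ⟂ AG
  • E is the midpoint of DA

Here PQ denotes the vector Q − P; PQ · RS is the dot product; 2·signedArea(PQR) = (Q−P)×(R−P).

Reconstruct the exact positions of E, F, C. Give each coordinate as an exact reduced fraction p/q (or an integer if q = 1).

1. E_x = -1/4  [E is the midpoint of DA]
2. E_y = 13/4  [E is the midpoint of DA]
   → E = (-1/4, 13/4)
3. F_x = 17  [line 45/4·x + -39/4·y + -453/4 = 0 ∩ |FD|² = 985/2]
4. F_y = 8  [line 45/4·x + -39/4·y + -453/4 = 0 ∩ |FD|² = 985/2]
   → F = (17, 8)
5. C_x = -1/2  [2·signedArea(FBC) = 0 ∩ EC ⟂ BF]
6. C_y = 27/4  [2·signedArea(FBC) = 0 ∩ EC ⟂ BF]
   → C = (-1/2, 27/4)

C = (-1/2, 27/4)
E = (-1/4, 13/4)
F = (17, 8)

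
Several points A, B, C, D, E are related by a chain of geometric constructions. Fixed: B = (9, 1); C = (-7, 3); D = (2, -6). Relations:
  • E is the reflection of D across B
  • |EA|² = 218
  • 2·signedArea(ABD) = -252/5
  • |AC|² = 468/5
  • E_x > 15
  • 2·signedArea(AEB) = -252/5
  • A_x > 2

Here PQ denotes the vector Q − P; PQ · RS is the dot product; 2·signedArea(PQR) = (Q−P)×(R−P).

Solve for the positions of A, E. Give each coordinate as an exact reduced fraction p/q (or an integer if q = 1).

1. A_x = 13/5  [line 7·x + -7·y + -28/5 = 0 ∩ |AC|² = 468/5]
2. A_y = 9/5  [line 7·x + -7·y + -28/5 = 0 ∩ |AC|² = 468/5]
   → A = (13/5, 9/5)
3. E_x = 16  [E is the reflection of D across B]
4. E_y = 8  [E is the reflection of D across B]
   → E = (16, 8)

A = (13/5, 9/5)
E = (16, 8)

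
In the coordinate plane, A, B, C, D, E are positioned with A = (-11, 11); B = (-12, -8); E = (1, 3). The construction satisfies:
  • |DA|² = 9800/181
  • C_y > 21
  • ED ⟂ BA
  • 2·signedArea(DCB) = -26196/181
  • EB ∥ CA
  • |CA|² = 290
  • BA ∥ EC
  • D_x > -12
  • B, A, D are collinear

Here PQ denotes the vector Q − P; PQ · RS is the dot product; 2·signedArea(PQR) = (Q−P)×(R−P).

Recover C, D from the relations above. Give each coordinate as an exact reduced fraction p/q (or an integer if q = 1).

C = (2, 22)
D = (-2061/181, 661/181)

1. C_x = 2  [EB ∥ CA ∩ BA ∥ EC]
2. C_y = 22  [EB ∥ CA ∩ BA ∥ EC]
   → C = (2, 22)
3. D_x = -2061/181  [B, A, D are collinear ∩ ED ⟂ BA]
4. D_y = 661/181  [B, A, D are collinear ∩ ED ⟂ BA]
   → D = (-2061/181, 661/181)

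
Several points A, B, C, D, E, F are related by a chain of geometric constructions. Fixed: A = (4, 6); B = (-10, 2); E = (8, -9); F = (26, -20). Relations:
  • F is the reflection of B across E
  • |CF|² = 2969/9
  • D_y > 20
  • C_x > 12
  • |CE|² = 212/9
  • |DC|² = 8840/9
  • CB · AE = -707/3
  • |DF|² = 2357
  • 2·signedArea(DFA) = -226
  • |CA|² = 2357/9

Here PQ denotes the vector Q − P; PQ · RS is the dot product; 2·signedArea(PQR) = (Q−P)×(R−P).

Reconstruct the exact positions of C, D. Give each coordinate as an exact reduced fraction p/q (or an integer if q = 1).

C = (38/3, -23/3)
D = (0, 21)

1. C_x = 38/3  [line -4·x + 15·y + 497/3 = 0 ∩ |CE|² = 212/9]
2. C_y = -23/3  [line -4·x + 15·y + 497/3 = 0 ∩ |CE|² = 212/9]
   → C = (38/3, -23/3)
3. D_x = 0  [line -26·x + -22·y + 462 = 0 ∩ |DF|² = 2357]
4. D_y = 21  [line -26·x + -22·y + 462 = 0 ∩ |DF|² = 2357]
   → D = (0, 21)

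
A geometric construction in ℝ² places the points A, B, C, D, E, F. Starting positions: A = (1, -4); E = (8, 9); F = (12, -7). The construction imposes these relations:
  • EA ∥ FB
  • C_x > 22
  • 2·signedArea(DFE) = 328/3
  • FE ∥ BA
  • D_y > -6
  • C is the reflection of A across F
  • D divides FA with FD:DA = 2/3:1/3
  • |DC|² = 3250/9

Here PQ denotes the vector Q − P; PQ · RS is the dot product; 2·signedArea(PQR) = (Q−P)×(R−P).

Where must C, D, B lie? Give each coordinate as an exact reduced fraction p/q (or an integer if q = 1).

1. C_x = 23  [C is the reflection of A across F]
2. C_y = -10  [C is the reflection of A across F]
   → C = (23, -10)
3. D_x = 14/3  [D divides FA with FD:DA = 2/3:1/3]
4. D_y = -5  [D divides FA with FD:DA = 2/3:1/3]
   → D = (14/3, -5)
5. B_x = 5  [FE ∥ BA ∩ EA ∥ FB]
6. B_y = -20  [FE ∥ BA ∩ EA ∥ FB]
   → B = (5, -20)

B = (5, -20)
C = (23, -10)
D = (14/3, -5)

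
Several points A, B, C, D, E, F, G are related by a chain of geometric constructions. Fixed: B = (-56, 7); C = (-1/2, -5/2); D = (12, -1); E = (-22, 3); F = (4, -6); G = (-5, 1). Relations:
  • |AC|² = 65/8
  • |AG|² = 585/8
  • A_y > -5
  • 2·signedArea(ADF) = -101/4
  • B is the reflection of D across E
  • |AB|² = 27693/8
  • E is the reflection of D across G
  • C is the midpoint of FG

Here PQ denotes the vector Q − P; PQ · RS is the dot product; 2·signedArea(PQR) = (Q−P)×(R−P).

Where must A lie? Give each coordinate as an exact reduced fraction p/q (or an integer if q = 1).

1. A_x = 7/4  [line 5·x + -8·y + -171/4 = 0 ∩ |AC|² = 65/8]
2. A_y = -17/4  [line 5·x + -8·y + -171/4 = 0 ∩ |AC|² = 65/8]
   → A = (7/4, -17/4)

A = (7/4, -17/4)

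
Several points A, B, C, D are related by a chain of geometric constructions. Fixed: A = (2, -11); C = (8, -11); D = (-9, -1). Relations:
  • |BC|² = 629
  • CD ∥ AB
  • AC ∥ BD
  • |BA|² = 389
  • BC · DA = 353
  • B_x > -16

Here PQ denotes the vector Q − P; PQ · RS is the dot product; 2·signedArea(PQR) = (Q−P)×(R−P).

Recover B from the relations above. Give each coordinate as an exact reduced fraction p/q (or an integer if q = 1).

1. B_x = -15  [AC ∥ BD ∩ CD ∥ AB]
2. B_y = -1  [AC ∥ BD ∩ CD ∥ AB]
   → B = (-15, -1)

B = (-15, -1)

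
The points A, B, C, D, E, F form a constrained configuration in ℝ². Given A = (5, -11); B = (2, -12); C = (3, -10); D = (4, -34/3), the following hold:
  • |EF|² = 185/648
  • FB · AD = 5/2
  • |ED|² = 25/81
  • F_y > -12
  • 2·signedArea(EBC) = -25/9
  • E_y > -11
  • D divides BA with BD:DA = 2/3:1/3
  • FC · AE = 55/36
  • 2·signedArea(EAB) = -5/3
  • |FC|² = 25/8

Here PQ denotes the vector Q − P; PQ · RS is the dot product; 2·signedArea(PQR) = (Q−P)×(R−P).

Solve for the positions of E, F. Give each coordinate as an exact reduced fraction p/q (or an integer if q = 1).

1. E_x = 4  [2·signedArea(EBC) = -25/9 ∩ 2·signedArea(EAB) = -5/3]
2. E_y = -97/9  [2·signedArea(EBC) = -25/9 ∩ 2·signedArea(EAB) = -5/3]
   → E = (4, -97/9)
3. F_x = 17/4  [FB · AD = 5/2 ∩ FC · AE = 55/36]
4. F_y = -45/4  [FB · AD = 5/2 ∩ FC · AE = 55/36]
   → F = (17/4, -45/4)

E = (4, -97/9)
F = (17/4, -45/4)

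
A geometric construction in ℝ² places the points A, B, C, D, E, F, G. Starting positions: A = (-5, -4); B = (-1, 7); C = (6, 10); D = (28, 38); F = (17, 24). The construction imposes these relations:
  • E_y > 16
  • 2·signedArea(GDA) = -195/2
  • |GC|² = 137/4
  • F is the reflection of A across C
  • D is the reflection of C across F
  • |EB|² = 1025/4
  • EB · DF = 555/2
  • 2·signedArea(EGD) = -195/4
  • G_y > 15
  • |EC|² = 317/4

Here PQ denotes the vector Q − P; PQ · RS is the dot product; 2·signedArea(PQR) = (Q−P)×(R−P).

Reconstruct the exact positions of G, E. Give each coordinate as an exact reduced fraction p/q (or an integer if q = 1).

E = (23/2, 17)
G = (8, 31/2)

1. G_x = 8  [line 42·x + -33·y + 351/2 = 0 ∩ |GC|² = 137/4]
2. G_y = 31/2  [line 42·x + -33·y + 351/2 = 0 ∩ |GC|² = 137/4]
   → G = (8, 31/2)
3. E_x = 23/2  [EB · DF = 555/2 ∩ 2·signedArea(EGD) = -195/4]
4. E_y = 17  [EB · DF = 555/2 ∩ 2·signedArea(EGD) = -195/4]
   → E = (23/2, 17)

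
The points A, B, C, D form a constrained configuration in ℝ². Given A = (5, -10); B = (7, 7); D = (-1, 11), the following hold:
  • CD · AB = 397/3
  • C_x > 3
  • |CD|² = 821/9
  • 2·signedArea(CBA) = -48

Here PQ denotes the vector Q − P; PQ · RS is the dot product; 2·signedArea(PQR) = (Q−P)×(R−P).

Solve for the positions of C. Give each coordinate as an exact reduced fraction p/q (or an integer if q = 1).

1. C_x = 11/3  [2·signedArea(CBA) = -48 ∩ CD · AB = 397/3]
2. C_y = 8/3  [2·signedArea(CBA) = -48 ∩ CD · AB = 397/3]
   → C = (11/3, 8/3)

C = (11/3, 8/3)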